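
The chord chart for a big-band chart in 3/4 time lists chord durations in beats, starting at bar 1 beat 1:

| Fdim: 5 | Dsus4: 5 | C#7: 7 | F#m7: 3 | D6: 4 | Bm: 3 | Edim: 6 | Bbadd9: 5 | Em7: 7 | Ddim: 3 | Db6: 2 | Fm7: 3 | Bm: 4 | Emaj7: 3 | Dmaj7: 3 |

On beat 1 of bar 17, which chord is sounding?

Beat 1 of bar 17 is beat (17−1)×3 + 1 = 49 overall.
Running totals: Fdim ends at 5, Dsus4 ends at 10, C#7 ends at 17, F#m7 ends at 20, D6 ends at 24, Bm ends at 27, Edim ends at 33, Bbadd9 ends at 38, Em7 ends at 45, Ddim ends at 48, Db6 ends at 50.
Beat 49 falls within Db6.

Db6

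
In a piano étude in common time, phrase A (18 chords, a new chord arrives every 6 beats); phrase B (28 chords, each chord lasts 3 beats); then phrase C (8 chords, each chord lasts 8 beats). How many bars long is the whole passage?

A: 18 × 6 = 108 beats = 27 bars.
B: 28 × 3 = 84 beats = 21 bars.
C: 8 × 8 = 64 beats = 16 bars.
Total: 27 + 21 + 16 = 64 bars.

64 bars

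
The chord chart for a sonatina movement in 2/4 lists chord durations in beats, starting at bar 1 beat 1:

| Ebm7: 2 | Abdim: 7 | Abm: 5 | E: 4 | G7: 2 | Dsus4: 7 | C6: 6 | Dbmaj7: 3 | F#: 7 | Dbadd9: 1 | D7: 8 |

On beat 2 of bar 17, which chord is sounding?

Beat 2 of bar 17 is beat (17−1)×2 + 2 = 34 overall.
Running totals: Ebm7 ends at 2, Abdim ends at 9, Abm ends at 14, E ends at 18, G7 ends at 20, Dsus4 ends at 27, C6 ends at 33, Dbmaj7 ends at 36.
Beat 34 falls within Dbmaj7.

Dbmaj7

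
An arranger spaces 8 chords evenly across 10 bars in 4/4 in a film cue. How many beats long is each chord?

5 beats

10 bars × 4 beats/bar = 40 beats total.
40 beats ÷ 8 chords = 5 beats per chord.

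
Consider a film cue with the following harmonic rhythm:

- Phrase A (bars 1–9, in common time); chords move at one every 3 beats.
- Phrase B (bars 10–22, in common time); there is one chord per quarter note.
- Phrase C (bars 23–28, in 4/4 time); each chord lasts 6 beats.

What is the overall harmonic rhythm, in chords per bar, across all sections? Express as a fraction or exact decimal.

A: 9 bars of 4 beats is 36 beats; at 3 beats each that's 12 chords.
B: 13 bars of 4 beats is 52 beats; at 1 beat each that's 52 chords.
C: 6 bars of 4 beats is 24 beats; at 6 beats each that's 4 chords.
Overall: 68 chords over 28 bars → 68/28 = 17/7 chords per bar.

17/7 chords per bar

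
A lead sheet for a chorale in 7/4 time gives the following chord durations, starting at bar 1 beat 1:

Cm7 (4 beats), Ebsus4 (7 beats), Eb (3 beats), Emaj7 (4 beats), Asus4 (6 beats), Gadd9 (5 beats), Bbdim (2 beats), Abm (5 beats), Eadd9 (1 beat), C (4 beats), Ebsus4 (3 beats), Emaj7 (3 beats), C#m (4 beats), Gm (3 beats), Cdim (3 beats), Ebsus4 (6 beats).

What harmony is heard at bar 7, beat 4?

Emaj7

Beat 4 of bar 7 is beat (7−1)×7 + 4 = 46 overall.
Running totals: Cm7 ends at 4, Ebsus4 ends at 11, Eb ends at 14, Emaj7 ends at 18, Asus4 ends at 24, Gadd9 ends at 29, Bbdim ends at 31, Abm ends at 36, Eadd9 ends at 37, C ends at 41, Ebsus4 ends at 44, Emaj7 ends at 47.
Beat 46 falls within Emaj7.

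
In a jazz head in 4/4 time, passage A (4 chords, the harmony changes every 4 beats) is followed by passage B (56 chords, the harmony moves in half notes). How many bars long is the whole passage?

A: 4 × 4 = 16 beats = 4 bars.
B: 56 × 2 = 112 beats = 28 bars.
Total: 4 + 28 = 32 bars.

32 bars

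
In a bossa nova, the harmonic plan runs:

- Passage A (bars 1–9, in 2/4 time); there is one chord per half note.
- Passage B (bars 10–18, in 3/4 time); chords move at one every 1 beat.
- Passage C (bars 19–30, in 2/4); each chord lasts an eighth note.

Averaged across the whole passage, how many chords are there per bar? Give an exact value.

2.8 chords per bar

A: 9 × 2 = 18 beats ÷ 2 = 9 chords.
B: 9 × 3 = 27 beats ÷ 1 = 27 chords.
C: 12 × 2 = 24 beats ÷ 0.5 = 48 chords.
Overall: 84 chords over 30 bars → 84/30 = 2.8 chords per bar.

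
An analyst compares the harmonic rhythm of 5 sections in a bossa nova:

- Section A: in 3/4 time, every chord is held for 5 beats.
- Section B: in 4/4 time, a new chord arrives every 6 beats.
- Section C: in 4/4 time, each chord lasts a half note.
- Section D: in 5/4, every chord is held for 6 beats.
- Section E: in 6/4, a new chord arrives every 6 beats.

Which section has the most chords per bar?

A: 3/5 = 0.6 chords/bar.
B: 4/6 = 2/3 chords/bar.
C: 4/2 = 2 chords/bar.
D: 5/6 = 5/6 chords/bar.
E: 6/6 = 1 chord/bar.
Fastest is C at 2 chords/bar.

Section C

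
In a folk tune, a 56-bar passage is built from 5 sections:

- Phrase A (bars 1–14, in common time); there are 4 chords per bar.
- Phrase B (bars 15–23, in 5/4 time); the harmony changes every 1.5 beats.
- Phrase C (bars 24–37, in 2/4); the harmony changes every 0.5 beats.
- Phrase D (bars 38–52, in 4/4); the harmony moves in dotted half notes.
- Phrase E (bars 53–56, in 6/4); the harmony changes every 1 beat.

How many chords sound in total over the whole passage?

186 chords

A has 56 beats and chords last 1 each, so 56 chords.
B has 45 beats and chords last 1.5 each, so 30 chords.
C has 28 beats and chords last 0.5 each, so 56 chords.
D has 60 beats and chords last 3 each, so 20 chords.
E has 24 beats and chords last 1 each, so 24 chords.
Total: 56 + 30 + 56 + 20 + 24 = 186.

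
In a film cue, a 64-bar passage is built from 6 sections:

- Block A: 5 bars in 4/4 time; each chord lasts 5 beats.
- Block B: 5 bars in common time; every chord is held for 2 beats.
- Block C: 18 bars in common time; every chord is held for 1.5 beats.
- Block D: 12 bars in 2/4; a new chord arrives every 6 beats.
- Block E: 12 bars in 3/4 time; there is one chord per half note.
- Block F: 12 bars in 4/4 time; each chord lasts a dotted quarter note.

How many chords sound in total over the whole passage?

116 chords

A: 5·4 = 20 beats, 20/5 = 4 chords.
B: 5·4 = 20 beats, 20/2 = 10 chords.
C: 18·4 = 72 beats, 72/1.5 = 48 chords.
D: 12·2 = 24 beats, 24/6 = 4 chords.
E: 12·3 = 36 beats, 36/2 = 18 chords.
F: 12·4 = 48 beats, 48/1.5 = 32 chords.
Total: 4 + 10 + 48 + 4 + 18 + 32 = 116.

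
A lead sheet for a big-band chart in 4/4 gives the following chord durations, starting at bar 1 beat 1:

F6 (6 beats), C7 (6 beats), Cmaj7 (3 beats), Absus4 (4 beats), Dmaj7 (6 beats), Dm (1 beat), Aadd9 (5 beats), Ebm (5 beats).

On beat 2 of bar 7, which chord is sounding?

Dm

Beat 2 of bar 7 is beat (7−1)×4 + 2 = 26 overall.
Running totals: F6 ends at 6, C7 ends at 12, Cmaj7 ends at 15, Absus4 ends at 19, Dmaj7 ends at 25, Dm ends at 26.
Beat 26 falls within Dm.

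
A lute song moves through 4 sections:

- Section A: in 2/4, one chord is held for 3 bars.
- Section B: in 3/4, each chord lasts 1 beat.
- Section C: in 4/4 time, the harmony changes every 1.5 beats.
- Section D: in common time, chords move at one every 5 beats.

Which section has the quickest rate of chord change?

Section B

A: 2 beats/bar ÷ 6 beats/chord = 1/3 chords/bar.
B: 3 beats/bar ÷ 1 beat/chord = 3 chords/bar.
C: 4 beats/bar ÷ 1.5 beats/chord = 8/3 chords/bar.
D: 4 beats/bar ÷ 5 beats/chord = 0.8 chords/bar.
Fastest is B at 3 chords/bar.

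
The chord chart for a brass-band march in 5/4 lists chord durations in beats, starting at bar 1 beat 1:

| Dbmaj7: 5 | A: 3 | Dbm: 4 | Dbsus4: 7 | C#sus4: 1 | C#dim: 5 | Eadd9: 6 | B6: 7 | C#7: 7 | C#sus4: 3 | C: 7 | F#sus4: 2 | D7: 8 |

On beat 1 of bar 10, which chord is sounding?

Beat 1 of bar 10 is beat (10−1)×5 + 1 = 46 overall.
Running totals: Dbmaj7 ends at 5, A ends at 8, Dbm ends at 12, Dbsus4 ends at 19, C#sus4 ends at 20, C#dim ends at 25, Eadd9 ends at 31, B6 ends at 38, C#7 ends at 45, C#sus4 ends at 48.
Beat 46 falls within C#sus4.

C#sus4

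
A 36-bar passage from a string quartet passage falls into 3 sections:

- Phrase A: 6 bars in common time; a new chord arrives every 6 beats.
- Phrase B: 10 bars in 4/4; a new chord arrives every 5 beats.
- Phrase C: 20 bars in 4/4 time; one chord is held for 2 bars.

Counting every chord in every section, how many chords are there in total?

A: 6 bars × 4 beats = 24 beats; 6 beats/chord → 4 chords.
B: 10 bars × 4 beats = 40 beats; 5 beats/chord → 8 chords.
C: 20 bars × 4 beats = 80 beats; 8 beats/chord → 10 chords.
Total: 4 + 8 + 10 = 22.

22 chords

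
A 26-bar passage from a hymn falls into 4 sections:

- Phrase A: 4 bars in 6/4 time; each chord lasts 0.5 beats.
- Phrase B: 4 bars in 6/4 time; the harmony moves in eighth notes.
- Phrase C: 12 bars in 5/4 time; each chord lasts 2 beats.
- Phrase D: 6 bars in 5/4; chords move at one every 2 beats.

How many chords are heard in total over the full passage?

A: 4·6 = 24 beats, 24/0.5 = 48 chords.
B: 4·6 = 24 beats, 24/0.5 = 48 chords.
C: 12·5 = 60 beats, 60/2 = 30 chords.
D: 6·5 = 30 beats, 30/2 = 15 chords.
Total: 48 + 48 + 30 + 15 = 141.

141 chords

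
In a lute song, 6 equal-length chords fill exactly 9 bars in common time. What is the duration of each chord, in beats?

9 bars × 4 beats/bar = 36 beats total.
36 beats ÷ 6 chords = 6 beats per chord.

6 beats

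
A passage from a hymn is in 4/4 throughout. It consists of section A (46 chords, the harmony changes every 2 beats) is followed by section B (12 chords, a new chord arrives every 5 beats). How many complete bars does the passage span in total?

A: 46 × 2 = 92 beats = 23 bars.
B: 12 × 5 = 60 beats = 15 bars.
Total: 23 + 15 = 38 bars.

38 bars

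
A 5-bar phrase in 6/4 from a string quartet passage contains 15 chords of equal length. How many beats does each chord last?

5 bars × 6 beats/bar = 30 beats total.
30 beats ÷ 15 chords = 2 beats per chord.
(That is a half note.)

2 beats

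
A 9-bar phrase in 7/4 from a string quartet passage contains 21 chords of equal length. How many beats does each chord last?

3 beats

9 bars × 7 beats/bar = 63 beats total.
63 beats ÷ 21 chords = 3 beats per chord.
(That is a dotted half note.)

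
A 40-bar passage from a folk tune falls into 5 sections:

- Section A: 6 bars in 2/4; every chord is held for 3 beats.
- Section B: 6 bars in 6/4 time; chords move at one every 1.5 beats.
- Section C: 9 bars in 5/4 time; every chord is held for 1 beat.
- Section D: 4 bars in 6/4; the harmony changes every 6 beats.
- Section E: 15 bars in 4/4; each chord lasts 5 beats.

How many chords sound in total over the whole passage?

A has 12 beats and chords last 3 each, so 4 chords.
B has 36 beats and chords last 1.5 each, so 24 chords.
C has 45 beats and chords last 1 each, so 45 chords.
D has 24 beats and chords last 6 each, so 4 chords.
E has 60 beats and chords last 5 each, so 12 chords.
Total: 4 + 24 + 45 + 4 + 12 = 89.

89 chords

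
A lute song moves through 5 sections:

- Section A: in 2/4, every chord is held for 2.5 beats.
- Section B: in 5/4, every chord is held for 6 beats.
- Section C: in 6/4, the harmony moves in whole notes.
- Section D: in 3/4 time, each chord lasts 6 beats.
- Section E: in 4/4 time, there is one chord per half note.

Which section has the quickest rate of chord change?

A: each chord is 2.5 beats in 2/4, so 0.8 per bar.
B: each chord is 6 beats in 5/4, so 5/6 per bar.
C: each chord is 4 beats in 6/4, so 1.5 per bar.
D: each chord is 6 beats in 3/4, so 0.5 per bar.
E: each chord is 2 beats in 4/4, so 2 per bar.
Fastest is E at 2 chords/bar.

Section E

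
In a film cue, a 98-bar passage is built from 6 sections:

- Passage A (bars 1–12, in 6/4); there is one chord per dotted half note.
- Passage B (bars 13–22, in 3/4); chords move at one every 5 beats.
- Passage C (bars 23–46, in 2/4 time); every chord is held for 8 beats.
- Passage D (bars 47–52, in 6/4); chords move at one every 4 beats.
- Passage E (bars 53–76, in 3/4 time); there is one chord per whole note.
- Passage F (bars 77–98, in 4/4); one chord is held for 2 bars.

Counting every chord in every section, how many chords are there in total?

74 chords

A has 72 beats and chords last 3 each, so 24 chords.
B has 30 beats and chords last 5 each, so 6 chords.
C has 48 beats and chords last 8 each, so 6 chords.
D has 36 beats and chords last 4 each, so 9 chords.
E has 72 beats and chords last 4 each, so 18 chords.
F has 88 beats and chords last 8 each, so 11 chords.
Total: 24 + 6 + 6 + 9 + 18 + 11 = 74.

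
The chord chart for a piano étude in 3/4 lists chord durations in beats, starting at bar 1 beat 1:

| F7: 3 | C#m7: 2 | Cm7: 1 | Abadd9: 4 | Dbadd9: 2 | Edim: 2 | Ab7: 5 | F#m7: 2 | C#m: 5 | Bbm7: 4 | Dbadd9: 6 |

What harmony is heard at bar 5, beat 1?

Beat 1 of bar 5 is beat (5−1)×3 + 1 = 13 overall.
Running totals: F7 ends at 3, C#m7 ends at 5, Cm7 ends at 6, Abadd9 ends at 10, Dbadd9 ends at 12, Edim ends at 14.
Beat 13 falls within Edim.

Edim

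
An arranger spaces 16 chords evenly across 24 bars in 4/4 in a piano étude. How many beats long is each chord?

24 bars × 4 beats/bar = 96 beats total.
96 beats ÷ 16 chords = 6 beats per chord.

6 beats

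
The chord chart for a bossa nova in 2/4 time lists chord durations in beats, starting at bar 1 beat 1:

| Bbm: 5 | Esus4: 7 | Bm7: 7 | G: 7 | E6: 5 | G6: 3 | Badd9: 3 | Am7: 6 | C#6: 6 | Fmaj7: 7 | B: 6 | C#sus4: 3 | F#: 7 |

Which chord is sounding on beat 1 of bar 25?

Beat 1 of bar 25 is beat (25−1)×2 + 1 = 49 overall.
Running totals: Bbm ends at 5, Esus4 ends at 12, Bm7 ends at 19, G ends at 26, E6 ends at 31, G6 ends at 34, Badd9 ends at 37, Am7 ends at 43, C#6 ends at 49.
Beat 49 falls within C#6.

C#6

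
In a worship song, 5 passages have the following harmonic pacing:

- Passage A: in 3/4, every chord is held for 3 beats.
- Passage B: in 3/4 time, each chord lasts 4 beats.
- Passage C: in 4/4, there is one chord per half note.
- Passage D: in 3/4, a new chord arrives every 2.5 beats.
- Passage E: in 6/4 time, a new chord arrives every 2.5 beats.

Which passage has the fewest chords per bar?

A: each chord is 3 beats in 3/4, so 1 per bar.
B: each chord is 4 beats in 3/4, so 0.75 per bar.
C: each chord is 2 beats in 4/4, so 2 per bar.
D: each chord is 2.5 beats in 3/4, so 1.2 per bar.
E: each chord is 2.5 beats in 6/4, so 2.4 per bar.
Slowest is B at 0.75 chords/bar.

Passage B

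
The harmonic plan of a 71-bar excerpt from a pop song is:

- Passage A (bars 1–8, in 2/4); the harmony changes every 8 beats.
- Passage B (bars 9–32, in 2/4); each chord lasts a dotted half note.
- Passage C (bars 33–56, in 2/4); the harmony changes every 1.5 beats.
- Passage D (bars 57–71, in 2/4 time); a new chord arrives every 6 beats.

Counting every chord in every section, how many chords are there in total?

55 chords

A has 16 beats and chords last 8 each, so 2 chords.
B has 48 beats and chords last 3 each, so 16 chords.
C has 48 beats and chords last 1.5 each, so 32 chords.
D has 30 beats and chords last 6 each, so 5 chords.
Total: 2 + 16 + 32 + 5 = 55.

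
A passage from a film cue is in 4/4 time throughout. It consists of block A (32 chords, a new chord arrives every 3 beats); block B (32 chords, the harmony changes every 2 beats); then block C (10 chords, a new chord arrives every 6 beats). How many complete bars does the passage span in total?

55 bars

A: 32 × 3 = 96 beats = 24 bars.
B: 32 × 2 = 64 beats = 16 bars.
C: 10 × 6 = 60 beats = 15 bars.
Total: 24 + 16 + 15 = 55 bars.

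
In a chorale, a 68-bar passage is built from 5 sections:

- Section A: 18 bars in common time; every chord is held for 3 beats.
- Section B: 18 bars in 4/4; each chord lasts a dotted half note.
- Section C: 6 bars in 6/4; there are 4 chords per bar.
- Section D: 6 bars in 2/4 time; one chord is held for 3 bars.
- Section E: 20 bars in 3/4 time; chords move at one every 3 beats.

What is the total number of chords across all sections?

94 chords

A has 72 beats and chords last 3 each, so 24 chords.
B has 72 beats and chords last 3 each, so 24 chords.
C has 36 beats and chords last 1.5 each, so 24 chords.
D has 12 beats and chords last 6 each, so 2 chords.
E has 60 beats and chords last 3 each, so 20 chords.
Total: 24 + 24 + 24 + 2 + 20 = 94.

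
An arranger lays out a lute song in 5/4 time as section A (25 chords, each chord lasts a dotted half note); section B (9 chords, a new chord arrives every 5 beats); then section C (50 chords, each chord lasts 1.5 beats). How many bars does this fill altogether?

39 bars

A: 25 × 3 = 75 beats = 15 bars.
B: 9 × 5 = 45 beats = 9 bars.
C: 50 × 1.5 = 75 beats = 15 bars.
Total: 15 + 9 + 15 = 39 bars.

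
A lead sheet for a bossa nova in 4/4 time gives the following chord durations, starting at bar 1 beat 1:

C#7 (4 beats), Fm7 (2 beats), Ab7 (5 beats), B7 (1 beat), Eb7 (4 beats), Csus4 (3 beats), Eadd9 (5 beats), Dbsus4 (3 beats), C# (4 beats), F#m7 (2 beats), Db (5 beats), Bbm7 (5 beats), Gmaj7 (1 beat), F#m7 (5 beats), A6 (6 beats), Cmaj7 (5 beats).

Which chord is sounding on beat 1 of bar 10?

Beat 1 of bar 10 is beat (10−1)×4 + 1 = 37 overall.
Running totals: C#7 ends at 4, Fm7 ends at 6, Ab7 ends at 11, B7 ends at 12, Eb7 ends at 16, Csus4 ends at 19, Eadd9 ends at 24, Dbsus4 ends at 27, C# ends at 31, F#m7 ends at 33, Db ends at 38.
Beat 37 falls within Db.

Db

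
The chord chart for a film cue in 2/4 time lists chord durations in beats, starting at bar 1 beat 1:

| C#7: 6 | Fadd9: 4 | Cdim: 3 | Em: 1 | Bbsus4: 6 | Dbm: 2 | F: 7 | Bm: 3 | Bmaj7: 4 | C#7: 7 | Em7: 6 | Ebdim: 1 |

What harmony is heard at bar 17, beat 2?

Beat 2 of bar 17 is beat (17−1)×2 + 2 = 34 overall.
Running totals: C#7 ends at 6, Fadd9 ends at 10, Cdim ends at 13, Em ends at 14, Bbsus4 ends at 20, Dbm ends at 22, F ends at 29, Bm ends at 32, Bmaj7 ends at 36.
Beat 34 falls within Bmaj7.

Bmaj7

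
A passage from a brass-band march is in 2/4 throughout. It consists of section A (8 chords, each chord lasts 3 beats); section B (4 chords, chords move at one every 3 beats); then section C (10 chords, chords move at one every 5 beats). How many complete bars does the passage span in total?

A: 8 × 3 = 24 beats = 12 bars.
B: 4 × 3 = 12 beats = 6 bars.
C: 10 × 5 = 50 beats = 25 bars.
Total: 12 + 6 + 25 = 43 bars.

43 bars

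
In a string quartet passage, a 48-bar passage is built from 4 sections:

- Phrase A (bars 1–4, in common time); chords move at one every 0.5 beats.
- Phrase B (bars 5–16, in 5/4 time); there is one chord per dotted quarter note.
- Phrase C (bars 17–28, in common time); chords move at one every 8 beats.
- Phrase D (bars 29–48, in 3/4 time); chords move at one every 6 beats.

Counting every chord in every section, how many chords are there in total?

88 chords

A: 4·4 = 16 beats, 16/0.5 = 32 chords.
B: 12·5 = 60 beats, 60/1.5 = 40 chords.
C: 12·4 = 48 beats, 48/8 = 6 chords.
D: 20·3 = 60 beats, 60/6 = 10 chords.
Total: 32 + 40 + 6 + 10 = 88.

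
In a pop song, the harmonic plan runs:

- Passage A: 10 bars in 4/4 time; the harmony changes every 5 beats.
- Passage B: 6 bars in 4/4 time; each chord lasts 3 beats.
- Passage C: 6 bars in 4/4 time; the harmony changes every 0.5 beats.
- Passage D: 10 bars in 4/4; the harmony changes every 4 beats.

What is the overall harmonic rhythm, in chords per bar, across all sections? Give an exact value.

A: 10 × 4 = 40 beats ÷ 5 = 8 chords.
B: 6 × 4 = 24 beats ÷ 3 = 8 chords.
C: 6 × 4 = 24 beats ÷ 0.5 = 48 chords.
D: 10 × 4 = 40 beats ÷ 4 = 10 chords.
Overall: 74 chords over 32 bars → 74/32 = 37/16 chords per bar.

37/16 chords per bar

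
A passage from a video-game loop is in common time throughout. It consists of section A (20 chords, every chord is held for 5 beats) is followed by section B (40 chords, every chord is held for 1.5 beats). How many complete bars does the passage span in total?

40 bars

A: 20 × 5 = 100 beats = 25 bars.
B: 40 × 1.5 = 60 beats = 15 bars.
Total: 25 + 15 = 40 bars.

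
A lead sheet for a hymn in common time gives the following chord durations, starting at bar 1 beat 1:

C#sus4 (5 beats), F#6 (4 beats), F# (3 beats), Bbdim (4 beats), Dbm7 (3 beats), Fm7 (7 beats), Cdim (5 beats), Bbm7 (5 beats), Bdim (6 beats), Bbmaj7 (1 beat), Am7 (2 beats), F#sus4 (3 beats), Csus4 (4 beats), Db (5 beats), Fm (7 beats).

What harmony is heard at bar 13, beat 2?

Csus4

Beat 2 of bar 13 is beat (13−1)×4 + 2 = 50 overall.
Running totals: C#sus4 ends at 5, F#6 ends at 9, F# ends at 12, Bbdim ends at 16, Dbm7 ends at 19, Fm7 ends at 26, Cdim ends at 31, Bbm7 ends at 36, Bdim ends at 42, Bbmaj7 ends at 43, Am7 ends at 45, F#sus4 ends at 48, Csus4 ends at 52.
Beat 50 falls within Csus4.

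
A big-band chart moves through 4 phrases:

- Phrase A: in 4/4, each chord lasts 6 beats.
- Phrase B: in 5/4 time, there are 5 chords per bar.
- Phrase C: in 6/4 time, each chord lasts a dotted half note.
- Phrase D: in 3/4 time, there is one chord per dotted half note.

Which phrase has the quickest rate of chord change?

A: 4/6 = 2/3 chords/bar.
B: 5/1 = 5 chords/bar.
C: 6/3 = 2 chords/bar.
D: 3/3 = 1 chord/bar.
Fastest is B at 5 chords/bar.

Phrase B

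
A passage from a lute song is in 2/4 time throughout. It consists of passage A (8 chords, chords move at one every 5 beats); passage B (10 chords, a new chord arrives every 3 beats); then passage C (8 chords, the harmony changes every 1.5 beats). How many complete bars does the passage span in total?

41 bars

A: 8 × 5 = 40 beats = 20 bars.
B: 10 × 3 = 30 beats = 15 bars.
C: 8 × 1.5 = 12 beats = 6 bars.
Total: 20 + 15 + 6 = 41 bars.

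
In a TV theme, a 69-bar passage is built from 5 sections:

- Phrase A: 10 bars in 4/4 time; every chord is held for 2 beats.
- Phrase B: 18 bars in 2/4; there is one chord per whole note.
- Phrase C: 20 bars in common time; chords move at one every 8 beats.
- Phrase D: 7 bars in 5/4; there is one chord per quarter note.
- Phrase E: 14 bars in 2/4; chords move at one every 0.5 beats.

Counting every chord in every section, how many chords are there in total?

A: 10·4 = 40 beats, 40/2 = 20 chords.
B: 18·2 = 36 beats, 36/4 = 9 chords.
C: 20·4 = 80 beats, 80/8 = 10 chords.
D: 7·5 = 35 beats, 35/1 = 35 chords.
E: 14·2 = 28 beats, 28/0.5 = 56 chords.
Total: 20 + 9 + 10 + 35 + 56 = 130.

130 chords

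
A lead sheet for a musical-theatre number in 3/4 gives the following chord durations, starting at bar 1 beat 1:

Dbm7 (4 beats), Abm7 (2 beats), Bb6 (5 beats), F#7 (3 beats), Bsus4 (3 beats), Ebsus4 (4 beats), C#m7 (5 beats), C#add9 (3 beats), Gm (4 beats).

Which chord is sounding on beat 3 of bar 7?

Ebsus4

Beat 3 of bar 7 is beat (7−1)×3 + 3 = 21 overall.
Running totals: Dbm7 ends at 4, Abm7 ends at 6, Bb6 ends at 11, F#7 ends at 14, Bsus4 ends at 17, Ebsus4 ends at 21.
Beat 21 falls within Ebsus4.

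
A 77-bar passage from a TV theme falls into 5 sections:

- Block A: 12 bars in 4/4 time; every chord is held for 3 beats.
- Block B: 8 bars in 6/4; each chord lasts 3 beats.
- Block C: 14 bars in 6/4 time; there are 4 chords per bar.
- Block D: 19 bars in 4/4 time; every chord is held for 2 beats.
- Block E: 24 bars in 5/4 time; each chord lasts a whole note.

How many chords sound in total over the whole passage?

A has 48 beats and chords last 3 each, so 16 chords.
B has 48 beats and chords last 3 each, so 16 chords.
C has 84 beats and chords last 1.5 each, so 56 chords.
D has 76 beats and chords last 2 each, so 38 chords.
E has 120 beats and chords last 4 each, so 30 chords.
Total: 16 + 16 + 56 + 38 + 30 = 156.

156 chords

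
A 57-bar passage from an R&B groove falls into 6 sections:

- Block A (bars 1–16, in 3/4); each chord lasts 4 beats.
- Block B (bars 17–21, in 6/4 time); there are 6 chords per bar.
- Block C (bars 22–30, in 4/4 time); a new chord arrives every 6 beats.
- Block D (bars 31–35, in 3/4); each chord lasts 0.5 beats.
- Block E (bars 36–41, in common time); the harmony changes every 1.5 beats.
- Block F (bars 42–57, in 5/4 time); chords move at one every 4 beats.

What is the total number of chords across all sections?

114 chords

A: 16 bars × 3 beats = 48 beats; 4 beats/chord → 12 chords.
B: 5 bars × 6 beats = 30 beats; 1 beat/chord → 30 chords.
C: 9 bars × 4 beats = 36 beats; 6 beats/chord → 6 chords.
D: 5 bars × 3 beats = 15 beats; 0.5 beats/chord → 30 chords.
E: 6 bars × 4 beats = 24 beats; 1.5 beats/chord → 16 chords.
F: 16 bars × 5 beats = 80 beats; 4 beats/chord → 20 chords.
Total: 12 + 30 + 6 + 30 + 16 + 20 = 114.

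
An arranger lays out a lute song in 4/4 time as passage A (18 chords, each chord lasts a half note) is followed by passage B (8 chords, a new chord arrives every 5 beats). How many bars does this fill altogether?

A: 18 × 2 = 36 beats = 9 bars.
B: 8 × 5 = 40 beats = 10 bars.
Total: 9 + 10 = 19 bars.

19 bars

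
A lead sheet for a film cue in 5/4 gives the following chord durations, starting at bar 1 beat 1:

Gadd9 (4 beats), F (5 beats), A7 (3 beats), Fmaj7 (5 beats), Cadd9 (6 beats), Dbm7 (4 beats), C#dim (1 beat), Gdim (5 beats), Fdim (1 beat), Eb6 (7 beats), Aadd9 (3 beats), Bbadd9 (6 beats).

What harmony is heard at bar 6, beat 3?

Beat 3 of bar 6 is beat (6−1)×5 + 3 = 28 overall.
Running totals: Gadd9 ends at 4, F ends at 9, A7 ends at 12, Fmaj7 ends at 17, Cadd9 ends at 23, Dbm7 ends at 27, C#dim ends at 28.
Beat 28 falls within C#dim.

C#dim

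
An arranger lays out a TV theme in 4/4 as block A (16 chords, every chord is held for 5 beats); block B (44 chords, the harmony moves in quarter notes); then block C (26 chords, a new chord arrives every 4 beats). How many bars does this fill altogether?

57 bars

A: 16 × 5 = 80 beats = 20 bars.
B: 44 × 1 = 44 beats = 11 bars.
C: 26 × 4 = 104 beats = 26 bars.
Total: 20 + 11 + 26 = 57 bars.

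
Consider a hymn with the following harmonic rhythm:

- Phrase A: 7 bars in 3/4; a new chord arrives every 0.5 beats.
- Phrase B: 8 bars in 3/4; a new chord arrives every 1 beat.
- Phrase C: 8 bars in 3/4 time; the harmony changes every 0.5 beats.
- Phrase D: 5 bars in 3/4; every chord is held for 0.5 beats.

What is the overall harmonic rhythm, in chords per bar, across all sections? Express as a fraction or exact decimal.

A: 7 × 3 = 21 beats ÷ 0.5 = 42 chords.
B: 8 × 3 = 24 beats ÷ 1 = 24 chords.
C: 8 × 3 = 24 beats ÷ 0.5 = 48 chords.
D: 5 × 3 = 15 beats ÷ 0.5 = 30 chords.
Overall: 144 chords over 28 bars → 144/28 = 36/7 chords per bar.

36/7 chords per bar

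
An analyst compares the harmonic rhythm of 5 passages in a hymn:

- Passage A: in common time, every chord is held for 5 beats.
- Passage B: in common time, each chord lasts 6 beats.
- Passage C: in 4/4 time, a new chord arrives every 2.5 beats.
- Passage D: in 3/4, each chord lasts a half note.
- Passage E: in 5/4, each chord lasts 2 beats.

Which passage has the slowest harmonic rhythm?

A: 4 beats/bar ÷ 5 beats/chord = 0.8 chords/bar.
B: 4 beats/bar ÷ 6 beats/chord = 2/3 chords/bar.
C: 4 beats/bar ÷ 2.5 beats/chord = 1.6 chords/bar.
D: 3 beats/bar ÷ 2 beats/chord = 1.5 chords/bar.
E: 5 beats/bar ÷ 2 beats/chord = 2.5 chords/bar.
Slowest is B at 2/3 chords/bar.

Passage B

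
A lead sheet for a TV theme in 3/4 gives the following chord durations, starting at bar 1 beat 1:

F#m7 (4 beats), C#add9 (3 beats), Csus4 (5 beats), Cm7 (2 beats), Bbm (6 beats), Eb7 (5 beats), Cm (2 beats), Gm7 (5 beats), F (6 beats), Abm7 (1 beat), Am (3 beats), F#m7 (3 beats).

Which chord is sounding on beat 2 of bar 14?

Am

Beat 2 of bar 14 is beat (14−1)×3 + 2 = 41 overall.
Running totals: F#m7 ends at 4, C#add9 ends at 7, Csus4 ends at 12, Cm7 ends at 14, Bbm ends at 20, Eb7 ends at 25, Cm ends at 27, Gm7 ends at 32, F ends at 38, Abm7 ends at 39, Am ends at 42.
Beat 41 falls within Am.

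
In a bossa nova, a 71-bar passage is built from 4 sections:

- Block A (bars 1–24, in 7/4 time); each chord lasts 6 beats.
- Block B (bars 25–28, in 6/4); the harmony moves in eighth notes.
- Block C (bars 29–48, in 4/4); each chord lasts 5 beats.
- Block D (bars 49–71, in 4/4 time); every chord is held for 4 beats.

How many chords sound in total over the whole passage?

115 chords

A: 24·7 = 168 beats, 168/6 = 28 chords.
B: 4·6 = 24 beats, 24/0.5 = 48 chords.
C: 20·4 = 80 beats, 80/5 = 16 chords.
D: 23·4 = 92 beats, 92/4 = 23 chords.
Total: 28 + 48 + 16 + 23 = 115.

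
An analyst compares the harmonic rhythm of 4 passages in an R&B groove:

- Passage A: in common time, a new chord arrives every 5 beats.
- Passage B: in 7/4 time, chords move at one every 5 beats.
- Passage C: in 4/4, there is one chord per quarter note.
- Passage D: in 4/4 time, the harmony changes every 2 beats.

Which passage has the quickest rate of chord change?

A: each chord is 5 beats in 4/4, so 0.8 per bar.
B: each chord is 5 beats in 7/4, so 1.4 per bar.
C: each chord is 1 beat in 4/4, so 4 per bar.
D: each chord is 2 beats in 4/4, so 2 per bar.
Fastest is C at 4 chords/bar.

Passage C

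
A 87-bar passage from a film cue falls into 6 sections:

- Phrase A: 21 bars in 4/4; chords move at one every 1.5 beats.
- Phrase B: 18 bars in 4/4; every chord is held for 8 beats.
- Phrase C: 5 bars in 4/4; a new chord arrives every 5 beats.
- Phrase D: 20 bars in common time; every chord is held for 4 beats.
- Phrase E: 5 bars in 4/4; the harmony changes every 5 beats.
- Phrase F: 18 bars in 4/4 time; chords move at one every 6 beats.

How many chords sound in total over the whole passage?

A has 84 beats and chords last 1.5 each, so 56 chords.
B has 72 beats and chords last 8 each, so 9 chords.
C has 20 beats and chords last 5 each, so 4 chords.
D has 80 beats and chords last 4 each, so 20 chords.
E has 20 beats and chords last 5 each, so 4 chords.
F has 72 beats and chords last 6 each, so 12 chords.
Total: 56 + 9 + 4 + 20 + 4 + 12 = 105.

105 chords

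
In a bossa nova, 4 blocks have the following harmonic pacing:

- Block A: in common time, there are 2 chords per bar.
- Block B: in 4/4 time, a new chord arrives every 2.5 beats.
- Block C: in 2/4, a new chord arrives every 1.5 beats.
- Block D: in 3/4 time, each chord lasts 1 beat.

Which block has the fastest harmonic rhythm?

Block D

A: 4 beats/bar ÷ 2 beats/chord = 2 chords/bar.
B: 4 beats/bar ÷ 2.5 beats/chord = 1.6 chords/bar.
C: 2 beats/bar ÷ 1.5 beats/chord = 4/3 chords/bar.
D: 3 beats/bar ÷ 1 beat/chord = 3 chords/bar.
Fastest is D at 3 chords/bar.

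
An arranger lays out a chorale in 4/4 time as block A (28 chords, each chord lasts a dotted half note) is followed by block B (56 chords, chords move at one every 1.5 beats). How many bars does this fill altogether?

42 bars

A: 28 × 3 = 84 beats = 21 bars.
B: 56 × 1.5 = 84 beats = 21 bars.
Total: 21 + 21 = 42 bars.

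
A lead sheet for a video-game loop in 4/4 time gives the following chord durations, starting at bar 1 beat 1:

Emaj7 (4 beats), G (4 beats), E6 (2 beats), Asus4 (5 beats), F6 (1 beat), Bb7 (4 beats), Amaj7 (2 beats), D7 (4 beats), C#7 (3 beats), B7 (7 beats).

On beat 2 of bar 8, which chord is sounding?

B7

Beat 2 of bar 8 is beat (8−1)×4 + 2 = 30 overall.
Running totals: Emaj7 ends at 4, G ends at 8, E6 ends at 10, Asus4 ends at 15, F6 ends at 16, Bb7 ends at 20, Amaj7 ends at 22, D7 ends at 26, C#7 ends at 29, B7 ends at 36.
Beat 30 falls within B7.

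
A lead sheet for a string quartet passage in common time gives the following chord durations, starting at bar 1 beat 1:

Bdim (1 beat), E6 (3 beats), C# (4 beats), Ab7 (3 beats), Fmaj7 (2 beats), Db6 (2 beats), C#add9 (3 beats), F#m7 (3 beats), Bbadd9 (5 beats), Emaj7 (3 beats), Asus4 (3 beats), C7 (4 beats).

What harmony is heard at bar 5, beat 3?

Beat 3 of bar 5 is beat (5−1)×4 + 3 = 19 overall.
Running totals: Bdim ends at 1, E6 ends at 4, C# ends at 8, Ab7 ends at 11, Fmaj7 ends at 13, Db6 ends at 15, C#add9 ends at 18, F#m7 ends at 21.
Beat 19 falls within F#m7.

F#m7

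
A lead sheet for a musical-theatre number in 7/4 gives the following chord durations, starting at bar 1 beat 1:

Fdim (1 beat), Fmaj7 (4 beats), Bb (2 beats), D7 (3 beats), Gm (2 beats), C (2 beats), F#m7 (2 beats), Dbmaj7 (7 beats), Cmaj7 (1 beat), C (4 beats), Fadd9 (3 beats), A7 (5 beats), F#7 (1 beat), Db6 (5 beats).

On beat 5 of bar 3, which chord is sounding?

Beat 5 of bar 3 is beat (3−1)×7 + 5 = 19 overall.
Running totals: Fdim ends at 1, Fmaj7 ends at 5, Bb ends at 7, D7 ends at 10, Gm ends at 12, C ends at 14, F#m7 ends at 16, Dbmaj7 ends at 23.
Beat 19 falls within Dbmaj7.

Dbmaj7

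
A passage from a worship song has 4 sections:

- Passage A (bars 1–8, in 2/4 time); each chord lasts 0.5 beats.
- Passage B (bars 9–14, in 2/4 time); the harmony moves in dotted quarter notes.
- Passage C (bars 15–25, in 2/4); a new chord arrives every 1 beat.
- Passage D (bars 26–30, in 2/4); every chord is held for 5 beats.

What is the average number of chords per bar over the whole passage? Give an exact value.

A: 8 × 2 = 16 beats ÷ 0.5 = 32 chords.
B: 6 × 2 = 12 beats ÷ 1.5 = 8 chords.
C: 11 × 2 = 22 beats ÷ 1 = 22 chords.
D: 5 × 2 = 10 beats ÷ 5 = 2 chords.
Overall: 64 chords over 30 bars → 64/30 = 32/15 chords per bar.

32/15 chords per bar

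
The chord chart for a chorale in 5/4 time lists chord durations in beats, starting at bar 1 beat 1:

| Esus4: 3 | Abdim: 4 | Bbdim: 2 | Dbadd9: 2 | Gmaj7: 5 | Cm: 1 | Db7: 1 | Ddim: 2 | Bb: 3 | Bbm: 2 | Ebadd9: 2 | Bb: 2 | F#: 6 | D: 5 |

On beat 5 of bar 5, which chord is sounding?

Bbm

Beat 5 of bar 5 is beat (5−1)×5 + 5 = 25 overall.
Running totals: Esus4 ends at 3, Abdim ends at 7, Bbdim ends at 9, Dbadd9 ends at 11, Gmaj7 ends at 16, Cm ends at 17, Db7 ends at 18, Ddim ends at 20, Bb ends at 23, Bbm ends at 25.
Beat 25 falls within Bbm.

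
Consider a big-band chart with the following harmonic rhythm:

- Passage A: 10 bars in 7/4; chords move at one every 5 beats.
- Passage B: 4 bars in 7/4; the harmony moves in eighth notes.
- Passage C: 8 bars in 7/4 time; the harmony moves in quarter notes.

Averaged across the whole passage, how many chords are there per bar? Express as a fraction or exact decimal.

A: 10 × 7 = 70 beats ÷ 5 = 14 chords.
B: 4 × 7 = 28 beats ÷ 0.5 = 56 chords.
C: 8 × 7 = 56 beats ÷ 1 = 56 chords.
Overall: 126 chords over 22 bars → 126/22 = 63/11 chords per bar.

63/11 chords per bar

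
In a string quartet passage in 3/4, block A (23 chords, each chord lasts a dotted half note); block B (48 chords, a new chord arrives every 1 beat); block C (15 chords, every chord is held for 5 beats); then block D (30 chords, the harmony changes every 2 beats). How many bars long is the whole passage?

84 bars

A: 23 × 3 = 69 beats = 23 bars.
B: 48 × 1 = 48 beats = 16 bars.
C: 15 × 5 = 75 beats = 25 bars.
D: 30 × 2 = 60 beats = 20 bars.
Total: 23 + 16 + 25 + 20 = 84 bars.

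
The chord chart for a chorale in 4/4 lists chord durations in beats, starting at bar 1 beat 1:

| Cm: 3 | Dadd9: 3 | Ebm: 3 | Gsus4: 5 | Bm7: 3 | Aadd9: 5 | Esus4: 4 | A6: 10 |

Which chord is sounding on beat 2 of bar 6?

Aadd9

Beat 2 of bar 6 is beat (6−1)×4 + 2 = 22 overall.
Running totals: Cm ends at 3, Dadd9 ends at 6, Ebm ends at 9, Gsus4 ends at 14, Bm7 ends at 17, Aadd9 ends at 22.
Beat 22 falls within Aadd9.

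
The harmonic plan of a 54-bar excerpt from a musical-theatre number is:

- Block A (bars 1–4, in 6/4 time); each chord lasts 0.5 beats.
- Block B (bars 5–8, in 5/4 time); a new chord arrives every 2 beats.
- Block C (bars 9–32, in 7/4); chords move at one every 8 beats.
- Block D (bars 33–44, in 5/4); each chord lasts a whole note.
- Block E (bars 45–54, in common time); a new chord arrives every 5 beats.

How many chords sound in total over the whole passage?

A has 24 beats and chords last 0.5 each, so 48 chords.
B has 20 beats and chords last 2 each, so 10 chords.
C has 168 beats and chords last 8 each, so 21 chords.
D has 60 beats and chords last 4 each, so 15 chords.
E has 40 beats and chords last 5 each, so 8 chords.
Total: 48 + 10 + 21 + 15 + 8 = 102.

102 chords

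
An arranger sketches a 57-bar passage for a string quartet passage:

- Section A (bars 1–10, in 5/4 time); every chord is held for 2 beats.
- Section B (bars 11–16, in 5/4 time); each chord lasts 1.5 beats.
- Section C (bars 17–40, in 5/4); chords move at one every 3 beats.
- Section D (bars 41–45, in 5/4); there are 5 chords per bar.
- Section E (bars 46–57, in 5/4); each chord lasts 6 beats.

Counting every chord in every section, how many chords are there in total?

120 chords

A: 10·5 = 50 beats, 50/2 = 25 chords.
B: 6·5 = 30 beats, 30/1.5 = 20 chords.
C: 24·5 = 120 beats, 120/3 = 40 chords.
D: 5·5 = 25 beats, 25/1 = 25 chords.
E: 12·5 = 60 beats, 60/6 = 10 chords.
Total: 25 + 20 + 40 + 25 + 10 = 120.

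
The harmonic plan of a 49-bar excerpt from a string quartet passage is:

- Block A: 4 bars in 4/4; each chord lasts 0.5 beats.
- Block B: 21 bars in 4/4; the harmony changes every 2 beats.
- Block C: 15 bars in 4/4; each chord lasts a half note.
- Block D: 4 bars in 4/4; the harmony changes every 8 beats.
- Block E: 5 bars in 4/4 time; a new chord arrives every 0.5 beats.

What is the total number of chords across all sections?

146 chords

A: 4·4 = 16 beats, 16/0.5 = 32 chords.
B: 21·4 = 84 beats, 84/2 = 42 chords.
C: 15·4 = 60 beats, 60/2 = 30 chords.
D: 4·4 = 16 beats, 16/8 = 2 chords.
E: 5·4 = 20 beats, 20/0.5 = 40 chords.
Total: 32 + 42 + 30 + 2 + 40 = 146.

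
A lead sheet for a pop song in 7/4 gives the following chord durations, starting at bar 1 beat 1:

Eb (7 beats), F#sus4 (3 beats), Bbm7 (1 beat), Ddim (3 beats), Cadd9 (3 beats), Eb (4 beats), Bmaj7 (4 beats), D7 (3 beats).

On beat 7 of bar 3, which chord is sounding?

Beat 7 of bar 3 is beat (3−1)×7 + 7 = 21 overall.
Running totals: Eb ends at 7, F#sus4 ends at 10, Bbm7 ends at 11, Ddim ends at 14, Cadd9 ends at 17, Eb ends at 21.
Beat 21 falls within Eb.

Eb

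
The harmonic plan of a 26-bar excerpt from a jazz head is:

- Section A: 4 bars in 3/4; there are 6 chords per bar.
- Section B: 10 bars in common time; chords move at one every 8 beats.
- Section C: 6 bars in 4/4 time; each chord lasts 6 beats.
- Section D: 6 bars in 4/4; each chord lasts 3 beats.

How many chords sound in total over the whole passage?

A has 12 beats and chords last 0.5 each, so 24 chords.
B has 40 beats and chords last 8 each, so 5 chords.
C has 24 beats and chords last 6 each, so 4 chords.
D has 24 beats and chords last 3 each, so 8 chords.
Total: 24 + 5 + 4 + 8 = 41.

41 chords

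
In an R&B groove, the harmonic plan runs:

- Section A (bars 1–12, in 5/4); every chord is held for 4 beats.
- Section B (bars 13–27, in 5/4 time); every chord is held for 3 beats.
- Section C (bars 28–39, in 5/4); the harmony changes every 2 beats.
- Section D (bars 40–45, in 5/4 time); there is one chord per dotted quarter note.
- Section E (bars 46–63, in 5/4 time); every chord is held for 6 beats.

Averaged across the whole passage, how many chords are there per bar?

A: 12 × 5 = 60 beats ÷ 4 = 15 chords.
B: 15 × 5 = 75 beats ÷ 3 = 25 chords.
C: 12 × 5 = 60 beats ÷ 2 = 30 chords.
D: 6 × 5 = 30 beats ÷ 1.5 = 20 chords.
E: 18 × 5 = 90 beats ÷ 6 = 15 chords.
Overall: 105 chords over 63 bars → 105/63 = 5/3 chords per bar.

5/3 chords per bar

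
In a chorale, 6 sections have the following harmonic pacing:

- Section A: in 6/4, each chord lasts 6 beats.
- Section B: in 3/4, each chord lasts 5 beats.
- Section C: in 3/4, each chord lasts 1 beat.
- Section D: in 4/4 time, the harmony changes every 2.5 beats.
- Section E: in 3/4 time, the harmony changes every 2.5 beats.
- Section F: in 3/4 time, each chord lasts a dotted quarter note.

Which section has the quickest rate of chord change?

A: 6 beats/bar ÷ 6 beats/chord = 1 chord/bar.
B: 3 beats/bar ÷ 5 beats/chord = 0.6 chords/bar.
C: 3 beats/bar ÷ 1 beat/chord = 3 chords/bar.
D: 4 beats/bar ÷ 2.5 beats/chord = 1.6 chords/bar.
E: 3 beats/bar ÷ 2.5 beats/chord = 1.2 chords/bar.
F: 3 beats/bar ÷ 1.5 beats/chord = 2 chords/bar.
Fastest is C at 3 chords/bar.

Section C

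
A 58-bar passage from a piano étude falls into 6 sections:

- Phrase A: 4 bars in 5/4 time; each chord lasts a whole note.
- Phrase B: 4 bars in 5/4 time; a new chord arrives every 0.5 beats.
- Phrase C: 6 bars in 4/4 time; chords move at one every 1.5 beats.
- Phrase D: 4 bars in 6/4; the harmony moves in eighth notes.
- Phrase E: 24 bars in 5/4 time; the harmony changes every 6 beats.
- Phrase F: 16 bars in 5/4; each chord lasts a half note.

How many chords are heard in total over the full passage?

169 chords

A: 4 bars × 5 beats = 20 beats; 4 beats/chord → 5 chords.
B: 4 bars × 5 beats = 20 beats; 0.5 beats/chord → 40 chords.
C: 6 bars × 4 beats = 24 beats; 1.5 beats/chord → 16 chords.
D: 4 bars × 6 beats = 24 beats; 0.5 beats/chord → 48 chords.
E: 24 bars × 5 beats = 120 beats; 6 beats/chord → 20 chords.
F: 16 bars × 5 beats = 80 beats; 2 beats/chord → 40 chords.
Total: 5 + 40 + 16 + 48 + 20 + 40 = 169.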